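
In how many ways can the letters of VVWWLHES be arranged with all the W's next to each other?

2520

Treat the 2 copies of W as a single block. The multiset to arrange is then {WW, E, H, L, S, V, V}, 7 items in all.
That gives (7)!/(2!) = 2520 arrangements.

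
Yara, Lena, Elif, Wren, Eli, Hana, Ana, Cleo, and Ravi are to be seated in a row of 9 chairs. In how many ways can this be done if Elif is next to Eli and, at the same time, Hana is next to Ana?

20160

Treat {Elif,Eli} as one block (2 orders) and {Hana,Ana} as another (2 orders).
That leaves 7 units to arrange: 2 × 2 × 7! = 4 × 5040 = 20160.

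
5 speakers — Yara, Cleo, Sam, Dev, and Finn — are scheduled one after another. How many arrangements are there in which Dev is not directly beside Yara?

72

There are 5! = 120 arrangements in all. If Dev and Yara are adjacent, merging them into one block gives 2·(4)! = 48 arrangements.
Complementary counting: 120 − 48 = 72.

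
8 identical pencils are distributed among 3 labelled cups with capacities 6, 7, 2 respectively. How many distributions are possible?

By stars and bars, unrestricted non-negative solutions to x_1+…+x_3 = 8 number C(8+2,2) = 45.
Subtract solutions that violate a single cap (substitute x_i' = x_i − (cap_i+1)): x_1 ≥ 7 gives C(3,2) = 3; x_2 ≥ 8 gives C(2,2) = 1; x_3 ≥ 3 gives C(7,2) = 21. Together 25.
No two caps can be exceeded simultaneously, so the pair terms are all 0.
By inclusion–exclusion the count is 45 − 25 + 0 = 20.

20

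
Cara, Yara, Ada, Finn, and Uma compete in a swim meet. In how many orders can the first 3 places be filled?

There are 5 choices for 1st place, 4 for 2nd, and 3 for 3rd.
That gives 5 × 4 × 3 = 60.

60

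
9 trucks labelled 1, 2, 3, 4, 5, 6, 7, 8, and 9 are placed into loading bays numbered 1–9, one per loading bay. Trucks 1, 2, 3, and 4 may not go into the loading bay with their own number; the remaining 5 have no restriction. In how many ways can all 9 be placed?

Let Aᵢ (for 1 ≤ i ≤ 4) be the placements that put truck i in its forbidden loading bay. Any j of these fix j positions, leaving (9−j)! ways to fill the rest, and there are C(4,j) ways to pick which j.
By inclusion–exclusion, the number of valid placements is Σ_{j=0}^{4} (−1)^j C(4,j)·(9−j)!.
Computing: 362880 − 161280 + 30240 − 2880 + 120 = 229080.

229080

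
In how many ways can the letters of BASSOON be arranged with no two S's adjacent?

Total arrangements of BASSOON: 7!/(2!·2!) = 1260.
If the two S's are adjacent, glue them into one block, leaving 6 items to arrange: (6)!/(2!) = 360 ways.
Hence 1260 − 360 = 900.

900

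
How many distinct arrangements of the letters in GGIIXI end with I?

Fix I in the last position and arrange the remaining 5 letters.
Those 5 letters have G appearing twice and I appearing twice, giving (5)!/(2!·2!) = 30.

30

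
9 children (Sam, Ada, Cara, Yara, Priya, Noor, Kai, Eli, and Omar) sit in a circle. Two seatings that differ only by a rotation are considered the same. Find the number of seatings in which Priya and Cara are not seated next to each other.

30240

All circular seatings of 9 people number (8)! = 40320.
Those with Priya next to Cara: fuse the pair into one unit and seat 8 units around a circle — 2·(7)! = 10080.
Subtracting, 40320 − 10080 = 30240.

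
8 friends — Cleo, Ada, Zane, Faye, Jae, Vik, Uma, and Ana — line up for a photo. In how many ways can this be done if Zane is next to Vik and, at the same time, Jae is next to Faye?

Treat {Zane,Vik} as one block (2 orders) and {Jae,Faye} as another (2 orders).
That leaves 6 units to arrange: 2 × 2 × 6! = 4 × 720 = 2880.

2880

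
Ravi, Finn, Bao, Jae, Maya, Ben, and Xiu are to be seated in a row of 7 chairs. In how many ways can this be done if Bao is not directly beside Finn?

3600

Of the 7! = 5040 arrangements, those with Bao and Finn adjacent number 2 × 6! = 1440 (treat the pair as a block with 2 internal orders).
So 5040 − 1440 = 3600 arrangements keep them apart.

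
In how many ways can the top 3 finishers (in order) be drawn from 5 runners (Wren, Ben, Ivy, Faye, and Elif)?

This is an ordered selection of 3 from 5: P(5,3).
That gives 5 × 4 × 3 = 60.

60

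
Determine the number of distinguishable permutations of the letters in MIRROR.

120

MIRROR has 6 letters with R appearing 3 times.
The number of distinct arrangements is 6!/(3!) = 720/6 = 120.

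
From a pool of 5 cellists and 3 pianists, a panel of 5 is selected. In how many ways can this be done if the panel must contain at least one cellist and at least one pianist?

Unrestricted: C(8,5) = 56 ways to pick any 5 of the 8.
Subtract selections that omit an entire group: no cellists → C(3,5) = 0; no pianists → C(5,5) = 1.
Both groups omitted at once is impossible, so 56 − 1 = 55.

55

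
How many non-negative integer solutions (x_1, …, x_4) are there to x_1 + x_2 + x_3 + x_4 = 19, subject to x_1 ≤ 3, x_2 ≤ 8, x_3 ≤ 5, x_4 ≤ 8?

52

Ignoring the caps, the number of non-negative solutions to x_1+…+x_4 = 19 is C(22,3) = 1540.
Subtract solutions that violate a single cap (substitute x_i' = x_i − (cap_i+1)): x_1 ≥ 4 gives C(18,3) = 816; x_2 ≥ 9 gives C(13,3) = 286; x_3 ≥ 6 gives C(16,3) = 560; x_4 ≥ 9 gives C(13,3) = 286. Together 1948.
Add back pairs where two caps are both exceeded: 84 + 220 + 84 + 35 + 4 + 35 = 462.
Subtract triples: 1 + 0 + 1 + 0 = 2.
By inclusion–exclusion the count is 1540 − 1948 + 462 − 2 = 52.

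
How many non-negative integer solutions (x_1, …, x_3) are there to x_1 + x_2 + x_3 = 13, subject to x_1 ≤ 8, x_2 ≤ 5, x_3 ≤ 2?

6

By stars and bars, unrestricted non-negative solutions to x_1+…+x_3 = 13 number C(13+2,2) = 105.
Subtract solutions that violate a single cap (substitute x_i' = x_i − (cap_i+1)): x_1 ≥ 9 gives C(6,2) = 15; x_2 ≥ 6 gives C(9,2) = 36; x_3 ≥ 3 gives C(12,2) = 66. Together 117.
Add back pairs where two caps are both exceeded: 0 + 3 + 15 = 18.
By inclusion–exclusion the count is 105 − 117 + 18 = 6.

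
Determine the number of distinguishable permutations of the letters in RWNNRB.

RWNNRB has 6 letters with N appearing twice and R appearing twice.
The number of distinct arrangements is 6!/(2!·2!) = 720/4 = 180.

180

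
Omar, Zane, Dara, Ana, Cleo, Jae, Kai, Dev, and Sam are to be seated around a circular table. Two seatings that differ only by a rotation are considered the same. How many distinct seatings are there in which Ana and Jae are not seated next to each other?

30240

Without the restriction there are (8)! = 40320 seatings.
Seatings with Ana beside Jae: treat them as a block with 2 internal orders, giving 2 × (7)! = 10080.
Subtracting, 40320 − 10080 = 30240.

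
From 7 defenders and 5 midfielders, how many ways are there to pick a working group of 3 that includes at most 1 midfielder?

140

Split by how many midfielders are chosen (0 through 1).
Sum: C(5,0)·C(7,3) + C(5,1)·C(7,2) = 35 + 105 = 140.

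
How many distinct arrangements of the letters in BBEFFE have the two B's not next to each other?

Total arrangements of BBEFFE: 6!/(2!·2!·2!) = 90.
If the two B's are adjacent, glue them into one block, leaving 5 items to arrange: (5)!/(2!·2!) = 30 ways.
Subtracting, 90 − 30 = 60 arrangements keep the B's apart.

60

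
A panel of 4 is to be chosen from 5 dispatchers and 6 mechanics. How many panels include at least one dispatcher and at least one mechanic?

310

Total 4-person selections from all 11: C(11,4) = 330.
Subtract selections that omit an entire group: no dispatchers → C(6,4) = 15; no mechanics → C(5,4) = 5.
Both groups omitted at once is impossible, so 330 − 20 = 310.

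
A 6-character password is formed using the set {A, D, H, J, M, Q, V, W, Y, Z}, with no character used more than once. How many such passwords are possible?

151200

With no repetition, fill the 6 characters in order: 10 choices, then 9, down to 5.
That product is 10 × 9 × 8 × 7 × 6 × 5 = 151200.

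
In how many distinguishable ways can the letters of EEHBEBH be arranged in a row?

210

EEHBEBH has 7 letters with B appearing twice, E appearing 3 times, and H appearing twice.
The number of distinct arrangements is 7!/(3!·2!·2!) = 5040/24 = 210.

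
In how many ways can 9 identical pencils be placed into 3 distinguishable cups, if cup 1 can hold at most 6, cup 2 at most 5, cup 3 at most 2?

Ignoring the caps, the number of non-negative solutions to x_1+…+x_3 = 9 is C(11,2) = 55.
Subtract solutions that violate a single cap (substitute x_i' = x_i − (cap_i+1)): x_1 ≥ 7 gives C(4,2) = 6; x_2 ≥ 6 gives C(5,2) = 10; x_3 ≥ 3 gives C(8,2) = 28. Together 44.
Add back pairs where two caps are both exceeded: 0 + 0 + 1 = 1.
By inclusion–exclusion the count is 55 − 44 + 1 = 12.

12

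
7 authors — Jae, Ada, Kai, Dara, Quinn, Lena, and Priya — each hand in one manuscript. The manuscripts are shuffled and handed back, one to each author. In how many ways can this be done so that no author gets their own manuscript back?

Count assignments avoiding every fixed point. For any j of the 7 authors fixed to their own manuscript, the other 7−j can be arranged in (7−j)! ways.
By inclusion–exclusion this is Σ_{j=0}^{7} (−1)^j C(7,j)·(7−j)!.
Computing: 5040 − 5040 + 2520 − 840 + 210 − 42 + 7 − 1 = 1854.

1854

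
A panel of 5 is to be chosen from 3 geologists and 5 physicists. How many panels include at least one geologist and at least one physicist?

55

Unrestricted: C(8,5) = 56 ways to pick any 5 of the 8.
Subtract selections that omit an entire group: no geologists → C(5,5) = 1; no physicists → C(3,5) = 0.
Both groups omitted at once is impossible, so 56 − 1 = 55.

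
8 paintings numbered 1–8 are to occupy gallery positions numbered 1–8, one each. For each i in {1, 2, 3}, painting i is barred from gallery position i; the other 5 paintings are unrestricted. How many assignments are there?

27240

Let Aᵢ (for i ∈ {1, 2, 3}) be the placements that put painting i in its forbidden gallery position. Any j of these fix j positions, leaving (8−j)! ways to fill the rest, and there are C(3,j) ways to pick which j.
By inclusion–exclusion, the number of valid placements is Σ_{j=0}^{3} (−1)^j C(3,j)·(8−j)!.
Computing: 40320 − 15120 + 2160 − 120 = 27240.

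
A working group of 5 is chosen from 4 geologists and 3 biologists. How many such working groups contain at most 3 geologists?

18

Split by how many geologists are chosen (0 through 3).
Sum: C(4,0)·C(3,5) + C(4,1)·C(3,4) + C(4,2)·C(3,3) + C(4,3)·C(3,2) = 0 + 0 + 6 + 12 = 18.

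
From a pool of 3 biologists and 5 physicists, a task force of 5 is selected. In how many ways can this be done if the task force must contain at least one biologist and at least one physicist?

With no constraint there are C(8,5) = 56 possible selections.
Subtract selections that omit an entire group: no biologists → C(5,5) = 1; no physicists → C(3,5) = 0.
Both groups omitted at once is impossible, so 56 − 1 = 55.

55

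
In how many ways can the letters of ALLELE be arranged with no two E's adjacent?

40

There are 6!/(3!·2!) = 60 arrangements of ALLELE in total.
Arrangements with the E's together: treat EE as one letter, giving (5)!/(3!) = 20.
Hence 60 − 20 = 40.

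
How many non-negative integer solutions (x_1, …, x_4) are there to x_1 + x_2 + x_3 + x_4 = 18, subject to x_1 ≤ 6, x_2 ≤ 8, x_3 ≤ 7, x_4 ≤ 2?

By stars and bars, unrestricted non-negative solutions to x_1+…+x_4 = 18 number C(18+3,3) = 1330.
Subtract solutions that violate a single cap (substitute x_i' = x_i − (cap_i+1)): x_1 ≥ 7 gives C(14,3) = 364; x_2 ≥ 9 gives C(12,3) = 220; x_3 ≥ 8 gives C(13,3) = 286; x_4 ≥ 3 gives C(18,3) = 816. Together 1686.
Add back pairs where two caps are both exceeded: 10 + 20 + 165 + 4 + 84 + 120 = 403.
Subtract triples: 0 + 0 + 1 + 0 = 1.
By inclusion–exclusion the count is 1330 − 1686 + 403 − 1 = 46.

46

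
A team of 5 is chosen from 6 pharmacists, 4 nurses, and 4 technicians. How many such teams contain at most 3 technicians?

1992

Split by how many technicians are chosen (0 through 3).
Sum: C(4,0)·C(10,5) + C(4,1)·C(10,4) + C(4,2)·C(10,3) + C(4,3)·C(10,2) = 252 + 840 + 720 + 180 = 1992.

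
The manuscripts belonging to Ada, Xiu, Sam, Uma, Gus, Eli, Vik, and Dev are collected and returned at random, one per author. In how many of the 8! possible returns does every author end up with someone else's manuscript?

14833

Count assignments avoiding every fixed point. For any j of the 8 authors fixed to their own manuscript, the other 8−j can be arranged in (8−j)! ways.
By inclusion–exclusion this is Σ_{j=0}^{8} (−1)^j C(8,j)·(8−j)!.
Computing: 40320 − 40320 + 20160 − 6720 + 1680 − 336 + 56 − 8 + 1 = 14833.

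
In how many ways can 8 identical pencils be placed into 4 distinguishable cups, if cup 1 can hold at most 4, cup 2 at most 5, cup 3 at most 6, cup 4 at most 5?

Without the upper bounds there are C(11,3) = 165 ways to split 8 among 4 cups.
Subtract solutions that violate a single cap (substitute x_i' = x_i − (cap_i+1)): x_1 ≥ 5 gives C(6,3) = 20; x_2 ≥ 6 gives C(5,3) = 10; x_3 ≥ 7 gives C(4,3) = 4; x_4 ≥ 6 gives C(5,3) = 10. Together 44.
No two caps can be exceeded simultaneously, so the pair terms are all 0.
By inclusion–exclusion the count is 165 − 44 + 0 = 121.

121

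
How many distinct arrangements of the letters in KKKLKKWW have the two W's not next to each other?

126

Total arrangements of KKKLKKWW: 8!/(5!·2!) = 168.
If the two W's are adjacent, glue them into one block, leaving 7 items to arrange: (7)!/(5!) = 42 ways.
Hence 168 − 42 = 126.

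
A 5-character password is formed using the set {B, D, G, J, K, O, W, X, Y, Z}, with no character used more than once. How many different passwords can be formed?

30240

With no repetition, fill the 5 characters in order: 10 choices, then 9, down to 6.
That product is 10 × 9 × 8 × 7 × 6 = 30240.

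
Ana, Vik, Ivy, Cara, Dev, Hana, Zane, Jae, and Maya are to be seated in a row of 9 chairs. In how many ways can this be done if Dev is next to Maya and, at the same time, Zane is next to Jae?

Treat {Dev,Maya} as one block (2 orders) and {Zane,Jae} as another (2 orders).
That leaves 7 units to arrange: 2 × 2 × 7! = 4 × 5040 = 20160.

20160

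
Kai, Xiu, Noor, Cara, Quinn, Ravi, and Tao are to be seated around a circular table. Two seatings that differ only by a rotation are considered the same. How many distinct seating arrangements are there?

720

Fix one person's seat to break rotational symmetry; the remaining 6 people can be arranged in (6)! = 720 ways.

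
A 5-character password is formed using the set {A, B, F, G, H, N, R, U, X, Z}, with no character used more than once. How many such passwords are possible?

This is a permutation of 5 out of 10: P(10,5) = 10!/5!.
10 × 9 × 8 × 7 × 6 = 30240.

30240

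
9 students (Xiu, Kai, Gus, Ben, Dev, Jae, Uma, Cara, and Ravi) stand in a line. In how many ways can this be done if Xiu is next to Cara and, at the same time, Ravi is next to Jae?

Treat {Xiu,Cara} as one block (2 orders) and {Ravi,Jae} as another (2 orders).
That leaves 7 units to arrange: 2 × 2 × 7! = 4 × 5040 = 20160.

20160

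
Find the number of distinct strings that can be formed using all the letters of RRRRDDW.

105

Letter multiplicities in RRRRDDW: D×2, R×4, W×1.
So there are 7! / (4!·2!) = 105 distinguishable arrangements.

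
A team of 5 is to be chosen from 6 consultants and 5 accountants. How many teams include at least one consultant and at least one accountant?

455

Total 5-person selections from all 11: C(11,5) = 462.
Selections missing a whole group: no consultants → C(5,5) = 1; no accountants → C(6,5) = 6.
Both groups omitted at once is impossible, so 462 − 7 = 455.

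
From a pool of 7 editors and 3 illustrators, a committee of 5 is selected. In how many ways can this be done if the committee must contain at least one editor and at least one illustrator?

With no constraint there are C(10,5) = 252 possible selections.
Selections missing a whole group: no editors → C(3,5) = 0; no illustrators → C(7,5) = 21.
Both groups omitted at once is impossible, so 252 − 21 = 231.

231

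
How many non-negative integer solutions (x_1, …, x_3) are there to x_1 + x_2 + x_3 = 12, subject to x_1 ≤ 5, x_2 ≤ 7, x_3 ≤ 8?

38

Without the upper bounds there are C(14,2) = 91 ways to split 12 among 3 variables.
Subtract solutions that violate a single cap (substitute x_i' = x_i − (cap_i+1)): x_1 ≥ 6 gives C(8,2) = 28; x_2 ≥ 8 gives C(6,2) = 15; x_3 ≥ 9 gives C(5,2) = 10. Together 53.
No two caps can be exceeded simultaneously, so the pair terms are all 0.
By inclusion–exclusion the count is 91 − 53 + 0 = 38.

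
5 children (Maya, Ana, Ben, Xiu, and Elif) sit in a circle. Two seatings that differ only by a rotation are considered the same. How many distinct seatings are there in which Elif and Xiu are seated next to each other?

12

Treat {Elif, Xiu} as one unit (2 internal orders) and seat the resulting 4 units around the table: (3)! circular arrangements.
So 2 × (3)! = 2 × 6 = 12.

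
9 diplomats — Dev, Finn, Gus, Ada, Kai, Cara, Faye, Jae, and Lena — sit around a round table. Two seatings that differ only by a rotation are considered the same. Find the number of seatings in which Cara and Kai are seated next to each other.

10080

Treat {Cara, Kai} as one unit (2 internal orders) and seat the resulting 8 units around the table: (7)! circular arrangements.
So 2 × (7)! = 2 × 5040 = 10080.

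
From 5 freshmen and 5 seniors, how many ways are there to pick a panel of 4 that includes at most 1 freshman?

55

Split by how many freshmen are chosen (0 through 1).
Sum: C(5,0)·C(5,4) + C(5,1)·C(5,3) = 5 + 50 = 55.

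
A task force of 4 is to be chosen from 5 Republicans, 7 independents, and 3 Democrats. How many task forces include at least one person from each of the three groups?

630

Total 4-person selections from all 15: C(15,4) = 1365.
Subtract selections that omit an entire group: no Republicans → C(10,4) = 210; no independents → C(8,4) = 70; no Democrats → C(12,4) = 495.
Add back selections omitting two groups (i.e. drawn from a single group): C(5,4) + C(7,4) + C(3,4) = 40.
By inclusion–exclusion: 1365 − 775 + 40 = 630.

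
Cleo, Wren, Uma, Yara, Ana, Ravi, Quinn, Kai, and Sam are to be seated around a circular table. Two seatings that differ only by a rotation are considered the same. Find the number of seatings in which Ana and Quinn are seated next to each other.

10080

Glue Ana and Quinn into a block (2 internal orders). Seating 8 units around a circle gives (7)! arrangements.
So 2 × (7)! = 2 × 5040 = 10080.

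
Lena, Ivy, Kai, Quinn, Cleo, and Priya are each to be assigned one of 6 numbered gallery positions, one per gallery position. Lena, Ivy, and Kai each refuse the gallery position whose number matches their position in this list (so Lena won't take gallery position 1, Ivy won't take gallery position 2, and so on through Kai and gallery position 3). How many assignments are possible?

Let Aᵢ (for i ∈ {1, 2, 3}) be the placements that put person i in their forbidden gallery position. Any j of these fix j positions, leaving (6−j)! ways to fill the rest, and there are C(3,j) ways to pick which j.
By inclusion–exclusion, the number of valid placements is Σ_{j=0}^{3} (−1)^j C(3,j)·(6−j)!.
Computing: 720 − 360 + 72 − 6 = 426.

426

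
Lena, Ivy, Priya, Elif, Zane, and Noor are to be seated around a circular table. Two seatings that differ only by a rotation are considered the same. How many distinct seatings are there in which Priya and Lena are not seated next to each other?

Without the restriction there are (5)! = 120 seatings.
Seatings with Priya beside Lena: treat them as a block with 2 internal orders, giving 2 × (4)! = 48.
Subtracting, 120 − 48 = 72.

72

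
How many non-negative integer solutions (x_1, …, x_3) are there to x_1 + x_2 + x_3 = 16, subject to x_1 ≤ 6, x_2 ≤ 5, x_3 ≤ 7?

Ignoring the caps, the number of non-negative solutions to x_1+…+x_3 = 16 is C(18,2) = 153.
Subtract solutions that violate a single cap (substitute x_i' = x_i − (cap_i+1)): x_1 ≥ 7 gives C(11,2) = 55; x_2 ≥ 6 gives C(12,2) = 66; x_3 ≥ 8 gives C(10,2) = 45. Together 166.
Add back pairs where two caps are both exceeded: 10 + 3 + 6 = 19.
By inclusion–exclusion the count is 153 − 166 + 19 = 6.

6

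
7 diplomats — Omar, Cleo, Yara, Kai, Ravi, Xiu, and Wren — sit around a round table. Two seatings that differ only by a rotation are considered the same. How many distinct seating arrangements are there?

720

Seat Omar anywhere (absorbing the rotational symmetry), then permute the other 6: (6)! = 720.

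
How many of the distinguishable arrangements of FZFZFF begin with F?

Fix F in the first position and arrange the remaining 5 letters.
Those 5 letters have F appearing 3 times and Z appearing twice, giving (5)!/(3!·2!) = 10.

10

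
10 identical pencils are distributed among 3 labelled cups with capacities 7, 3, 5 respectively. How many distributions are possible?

By stars and bars, unrestricted non-negative solutions to x_1+…+x_3 = 10 number C(10+2,2) = 66.
Subtract solutions that violate a single cap (substitute x_i' = x_i − (cap_i+1)): x_1 ≥ 8 gives C(4,2) = 6; x_2 ≥ 4 gives C(8,2) = 28; x_3 ≥ 6 gives C(6,2) = 15. Together 49.
Add back pairs where two caps are both exceeded: 0 + 0 + 1 = 1.
By inclusion–exclusion the count is 66 − 49 + 1 = 18.

18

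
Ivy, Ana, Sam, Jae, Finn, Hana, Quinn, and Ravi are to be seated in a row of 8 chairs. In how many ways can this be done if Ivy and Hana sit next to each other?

Treat {Ivy, Hana} as a single unit. There are 7 units to order, and the pair itself can be ordered 2 ways.
So the count is 2·(7)! = 10080.

10080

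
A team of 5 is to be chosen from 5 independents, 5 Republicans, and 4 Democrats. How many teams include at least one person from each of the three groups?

With no constraint there are C(14,5) = 2002 possible selections.
Selections missing a whole group: no independents → C(9,5) = 126; no Republicans → C(9,5) = 126; no Democrats → C(10,5) = 252.
Add back selections omitting two groups (i.e. drawn from a single group): C(5,5) + C(5,5) + C(4,5) = 2.
By inclusion–exclusion: 2002 − 504 + 2 = 1500.

1500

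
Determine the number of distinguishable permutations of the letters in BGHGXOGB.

3360

Letter multiplicities in BGHGXOGB: B×2, G×3, H×1, O×1, X×1.
The number of distinct arrangements is 8!/(3!·2!) = 40320/12 = 3360.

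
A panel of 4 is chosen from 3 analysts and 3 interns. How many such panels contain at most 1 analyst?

Split by how many analysts are chosen (0 through 1).
Sum: C(3,0)·C(3,4) + C(3,1)·C(3,3) = 0 + 3 = 3.

3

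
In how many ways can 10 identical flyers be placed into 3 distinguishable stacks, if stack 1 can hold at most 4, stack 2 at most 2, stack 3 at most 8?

12

By stars and bars, unrestricted non-negative solutions to x_1+…+x_3 = 10 number C(10+2,2) = 66.
Subtract solutions that violate a single cap (substitute x_i' = x_i − (cap_i+1)): x_1 ≥ 5 gives C(7,2) = 21; x_2 ≥ 3 gives C(9,2) = 36; x_3 ≥ 9 gives C(3,2) = 3. Together 60.
Add back pairs where two caps are both exceeded: 6 + 0 + 0 = 6.
By inclusion–exclusion the count is 66 − 60 + 6 = 12.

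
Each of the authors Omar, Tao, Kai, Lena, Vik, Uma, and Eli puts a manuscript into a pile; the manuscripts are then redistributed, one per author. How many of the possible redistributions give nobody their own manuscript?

1854

This is the derangement count D_7: permutations of 7 items with no fixed point.
By inclusion–exclusion this is Σ_{j=0}^{7} (−1)^j C(7,j)·(7−j)!.
Computing: 5040 − 5040 + 2520 − 840 + 210 − 42 + 7 − 1 = 1854.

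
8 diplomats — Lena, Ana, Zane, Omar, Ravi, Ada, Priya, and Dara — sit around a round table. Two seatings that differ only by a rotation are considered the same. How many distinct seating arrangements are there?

5040

Around a circle, 8 distinct people have 8!/8 = (7)! = 5040 rotationally distinct seatings.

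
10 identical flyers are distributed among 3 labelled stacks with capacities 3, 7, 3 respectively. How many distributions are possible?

By stars and bars, unrestricted non-negative solutions to x_1+…+x_3 = 10 number C(10+2,2) = 66.
Subtract solutions that violate a single cap (substitute x_i' = x_i − (cap_i+1)): x_1 ≥ 4 gives C(8,2) = 28; x_2 ≥ 8 gives C(4,2) = 6; x_3 ≥ 4 gives C(8,2) = 28. Together 62.
Add back pairs where two caps are both exceeded: 0 + 6 + 0 = 6.
By inclusion–exclusion the count is 66 − 62 + 6 = 10.

10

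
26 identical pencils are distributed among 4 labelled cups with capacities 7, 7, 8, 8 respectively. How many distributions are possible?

By stars and bars, unrestricted non-negative solutions to x_1+…+x_4 = 26 number C(26+3,3) = 3654.
Subtract solutions that violate a single cap (substitute x_i' = x_i − (cap_i+1)): x_1 ≥ 8 gives C(21,3) = 1330; x_2 ≥ 8 gives C(21,3) = 1330; x_3 ≥ 9 gives C(20,3) = 1140; x_4 ≥ 9 gives C(20,3) = 1140. Together 4940.
Add back pairs where two caps are both exceeded: 286 + 220 + 220 + 220 + 220 + 165 = 1331.
Subtract triples: 4 + 4 + 1 + 1 = 10.
By inclusion–exclusion the count is 3654 − 4940 + 1331 − 10 = 35.

35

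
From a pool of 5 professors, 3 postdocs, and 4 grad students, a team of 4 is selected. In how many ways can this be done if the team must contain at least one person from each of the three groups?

Total 4-person selections from all 12: C(12,4) = 495.
Subtract selections that omit an entire group: no professors → C(7,4) = 35; no postdocs → C(9,4) = 126; no grad students → C(8,4) = 70.
Add back selections omitting two groups (i.e. drawn from a single group): C(5,4) + C(3,4) + C(4,4) = 6.
By inclusion–exclusion: 495 − 231 + 6 = 270.

270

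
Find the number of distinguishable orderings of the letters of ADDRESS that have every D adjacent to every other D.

Treat the 2 copies of D as a single block. The multiset to arrange is then {DD, A, E, R, S, S}, 6 items in all.
That gives (6)!/(2!) = 360 arrangements.

360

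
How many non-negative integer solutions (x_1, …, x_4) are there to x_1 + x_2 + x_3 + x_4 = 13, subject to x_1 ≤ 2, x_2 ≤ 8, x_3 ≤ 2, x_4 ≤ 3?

10

Ignoring the caps, the number of non-negative solutions to x_1+…+x_4 = 13 is C(16,3) = 560.
Subtract solutions that violate a single cap (substitute x_i' = x_i − (cap_i+1)): x_1 ≥ 3 gives C(13,3) = 286; x_2 ≥ 9 gives C(7,3) = 35; x_3 ≥ 3 gives C(13,3) = 286; x_4 ≥ 4 gives C(12,3) = 220. Together 827.
Add back pairs where two caps are both exceeded: 4 + 120 + 84 + 4 + 1 + 84 = 297.
Subtract triples: 0 + 0 + 20 + 0 = 20.
By inclusion–exclusion the count is 560 − 827 + 297 − 20 = 10.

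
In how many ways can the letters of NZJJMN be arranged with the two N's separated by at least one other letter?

Total arrangements of NZJJMN: 6!/(2!·2!) = 180.
If the two N's are adjacent, glue them into one block, leaving 5 items to arrange: (5)!/(2!) = 60 ways.
Subtracting, 180 − 60 = 120 arrangements keep the N's apart.

120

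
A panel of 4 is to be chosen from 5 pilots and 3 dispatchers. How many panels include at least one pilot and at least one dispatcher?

Total 4-person selections from all 8: C(8,4) = 70.
Selections missing a whole group: no pilots → C(3,4) = 0; no dispatchers → C(5,4) = 5.
Both groups omitted at once is impossible, so 70 − 5 = 65.

65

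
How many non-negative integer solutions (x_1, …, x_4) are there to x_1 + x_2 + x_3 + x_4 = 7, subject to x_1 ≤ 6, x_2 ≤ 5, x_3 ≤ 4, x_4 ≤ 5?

By stars and bars, unrestricted non-negative solutions to x_1+…+x_4 = 7 number C(7+3,3) = 120.
Subtract solutions that violate a single cap (substitute x_i' = x_i − (cap_i+1)): x_1 ≥ 7 gives C(3,3) = 1; x_2 ≥ 6 gives C(4,3) = 4; x_3 ≥ 5 gives C(5,3) = 10; x_4 ≥ 6 gives C(4,3) = 4. Together 19.
No two caps can be exceeded simultaneously, so the pair terms are all 0.
By inclusion–exclusion the count is 120 − 19 + 0 = 101.

101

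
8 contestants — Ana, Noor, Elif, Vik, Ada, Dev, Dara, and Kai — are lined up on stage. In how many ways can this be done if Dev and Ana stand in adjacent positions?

10080

Place the 6 others and the Dev-Ana pair as 7 objects in a line; the pair has 2 internal arrangements.
That gives 2 × 7! = 2 × 5040 = 10080.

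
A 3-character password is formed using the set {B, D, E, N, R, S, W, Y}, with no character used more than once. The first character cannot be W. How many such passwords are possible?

294

The first character has 8−1 = 7 choices (anything except W).
The remaining 2 characters are filled from the other 7 symbols without repetition: 7 × 6 = 42.
Total: 7 × 42 = 294.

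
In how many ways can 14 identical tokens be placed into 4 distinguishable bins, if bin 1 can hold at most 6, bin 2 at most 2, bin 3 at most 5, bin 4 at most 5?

31

Without the upper bounds there are C(17,3) = 680 ways to split 14 among 4 bins.
Subtract solutions that violate a single cap (substitute x_i' = x_i − (cap_i+1)): x_1 ≥ 7 gives C(10,3) = 120; x_2 ≥ 3 gives C(14,3) = 364; x_3 ≥ 6 gives C(11,3) = 165; x_4 ≥ 6 gives C(11,3) = 165. Together 814.
Add back pairs where two caps are both exceeded: 35 + 4 + 4 + 56 + 56 + 10 = 165.
By inclusion–exclusion the count is 680 − 814 + 165 = 31.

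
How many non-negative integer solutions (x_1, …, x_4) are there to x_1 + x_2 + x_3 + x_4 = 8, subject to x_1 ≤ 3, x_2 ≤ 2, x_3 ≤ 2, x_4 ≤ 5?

26

Without the upper bounds there are C(11,3) = 165 ways to split 8 among 4 variables.
Subtract solutions that violate a single cap (substitute x_i' = x_i − (cap_i+1)): x_1 ≥ 4 gives C(7,3) = 35; x_2 ≥ 3 gives C(8,3) = 56; x_3 ≥ 3 gives C(8,3) = 56; x_4 ≥ 6 gives C(5,3) = 10. Together 157.
Add back pairs where two caps are both exceeded: 4 + 4 + 0 + 10 + 0 + 0 = 18.
By inclusion–exclusion the count is 165 − 157 + 18 = 26.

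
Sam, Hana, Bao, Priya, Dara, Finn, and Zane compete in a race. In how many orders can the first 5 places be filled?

2520

There are 7 choices for 1st place, 6 for 2nd, and so on down to 3 for position 5.
That gives 7 × 6 × 5 × 4 × 3 = 2520.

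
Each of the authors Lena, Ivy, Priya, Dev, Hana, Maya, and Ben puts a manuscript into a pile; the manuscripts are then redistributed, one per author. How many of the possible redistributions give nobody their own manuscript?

Let Aᵢ be the assignments in which author i gets their own manuscript. We want the size of the complement of A₁∪…∪A_7.
By inclusion–exclusion this is Σ_{j=0}^{7} (−1)^j C(7,j)·(7−j)!.
Computing: 5040 − 5040 + 2520 − 840 + 210 − 42 + 7 − 1 = 1854.

1854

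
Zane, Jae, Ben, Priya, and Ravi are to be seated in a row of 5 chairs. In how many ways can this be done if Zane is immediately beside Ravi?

48

Glue Zane and Ravi into one block (2 internal orders), leaving 4 units to arrange in a row.
So the count is 2·(4)! = 48.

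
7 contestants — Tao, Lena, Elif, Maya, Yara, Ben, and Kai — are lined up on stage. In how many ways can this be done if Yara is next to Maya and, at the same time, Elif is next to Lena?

480

Treat {Yara,Maya} as one block (2 orders) and {Elif,Lena} as another (2 orders).
That leaves 5 units to arrange: 2 × 2 × 5! = 4 × 120 = 480.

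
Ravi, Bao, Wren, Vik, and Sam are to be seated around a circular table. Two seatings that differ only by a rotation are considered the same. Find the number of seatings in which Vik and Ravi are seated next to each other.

12

Glue Vik and Ravi into a block (2 internal orders). Seating 4 units around a circle gives (3)! arrangements.
So 2 × (3)! = 2 × 6 = 12.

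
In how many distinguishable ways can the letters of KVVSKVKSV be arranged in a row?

1260

Letter multiplicities in KVVSKVKSV: K×3, S×2, V×4.
The number of distinct arrangements is 9!/(4!·3!·2!) = 362880/288 = 1260.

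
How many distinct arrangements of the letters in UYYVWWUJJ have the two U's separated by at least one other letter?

There are 9!/(2!·2!·2!·2!) = 22680 arrangements of UYYVWWUJJ in total.
If the two U's are adjacent, glue them into one block, leaving 8 items to arrange: (8)!/(2!·2!·2!) = 5040 ways.
Subtracting, 22680 − 5040 = 17640 arrangements keep the U's apart.

17640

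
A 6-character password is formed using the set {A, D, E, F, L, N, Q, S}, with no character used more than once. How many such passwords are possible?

This is a permutation of 6 out of 8: P(8,6) = 8!/2!.
8 × 7 × 6 × 5 × 4 × 3 = 20160.

20160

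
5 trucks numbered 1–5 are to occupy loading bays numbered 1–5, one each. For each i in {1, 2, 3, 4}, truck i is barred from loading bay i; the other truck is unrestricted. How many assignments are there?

53

Let Aᵢ (for 1 ≤ i ≤ 4) be the placements that put truck i in its forbidden loading bay. Any j of these fix j positions, leaving (5−j)! ways to fill the rest, and there are C(4,j) ways to pick which j.
By inclusion–exclusion, the number of valid placements is Σ_{j=0}^{4} (−1)^j C(4,j)·(5−j)!.
Computing: 120 − 96 + 36 − 8 + 1 = 53.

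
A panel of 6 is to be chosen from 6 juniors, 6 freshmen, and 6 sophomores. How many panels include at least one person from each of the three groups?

15795

Unrestricted: C(18,6) = 18564 ways to pick any 6 of the 18.
Selections missing a whole group: no juniors → C(12,6) = 924; no freshmen → C(12,6) = 924; no sophomores → C(12,6) = 924.
Add back selections omitting two groups (i.e. drawn from a single group): C(6,6) + C(6,6) + C(6,6) = 3.
By inclusion–exclusion: 18564 − 2772 + 3 = 15795.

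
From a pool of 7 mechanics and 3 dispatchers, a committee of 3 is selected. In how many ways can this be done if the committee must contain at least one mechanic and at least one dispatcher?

Total 3-person selections from all 10: C(10,3) = 120.
Subtract selections that omit an entire group: no mechanics → C(3,3) = 1; no dispatchers → C(7,3) = 35.
Both groups omitted at once is impossible, so 120 − 36 = 84.

84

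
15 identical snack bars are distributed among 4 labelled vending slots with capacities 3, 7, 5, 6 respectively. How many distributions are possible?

73

Ignoring the caps, the number of non-negative solutions to x_1+…+x_4 = 15 is C(18,3) = 816.
Subtract solutions that violate a single cap (substitute x_i' = x_i − (cap_i+1)): x_1 ≥ 4 gives C(14,3) = 364; x_2 ≥ 8 gives C(10,3) = 120; x_3 ≥ 6 gives C(12,3) = 220; x_4 ≥ 7 gives C(11,3) = 165. Together 869.
Add back pairs where two caps are both exceeded: 20 + 56 + 35 + 4 + 1 + 10 = 126.
By inclusion–exclusion the count is 816 − 869 + 126 = 73.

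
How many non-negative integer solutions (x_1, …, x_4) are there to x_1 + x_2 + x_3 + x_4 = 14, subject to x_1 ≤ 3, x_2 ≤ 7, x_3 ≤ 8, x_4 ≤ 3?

Without the upper bounds there are C(17,3) = 680 ways to split 14 among 4 variables.
Subtract solutions that violate a single cap (substitute x_i' = x_i − (cap_i+1)): x_1 ≥ 4 gives C(13,3) = 286; x_2 ≥ 8 gives C(9,3) = 84; x_3 ≥ 9 gives C(8,3) = 56; x_4 ≥ 4 gives C(13,3) = 286. Together 712.
Add back pairs where two caps are both exceeded: 10 + 4 + 84 + 0 + 10 + 4 = 112.
By inclusion–exclusion the count is 680 − 712 + 112 = 80.

80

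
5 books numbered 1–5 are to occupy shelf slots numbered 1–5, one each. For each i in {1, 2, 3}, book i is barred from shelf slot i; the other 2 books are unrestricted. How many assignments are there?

Let Aᵢ (for i ∈ {1, 2, 3}) be the placements that put book i in its forbidden shelf slot. Any j of these fix j positions, leaving (5−j)! ways to fill the rest, and there are C(3,j) ways to pick which j.
By inclusion–exclusion, the number of valid placements is Σ_{j=0}^{3} (−1)^j C(3,j)·(5−j)!.
Computing: 120 − 72 + 18 − 2 = 64.

64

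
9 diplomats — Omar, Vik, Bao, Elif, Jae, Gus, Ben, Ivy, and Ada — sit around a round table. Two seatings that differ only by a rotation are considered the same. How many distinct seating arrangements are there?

Fix one person's seat to break rotational symmetry; the remaining 8 people can be arranged in (8)! = 40320 ways.

40320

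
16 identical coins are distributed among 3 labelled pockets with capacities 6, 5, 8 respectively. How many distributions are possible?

10

Ignoring the caps, the number of non-negative solutions to x_1+…+x_3 = 16 is C(18,2) = 153.
Subtract solutions that violate a single cap (substitute x_i' = x_i − (cap_i+1)): x_1 ≥ 7 gives C(11,2) = 55; x_2 ≥ 6 gives C(12,2) = 66; x_3 ≥ 9 gives C(9,2) = 36. Together 157.
Add back pairs where two caps are both exceeded: 10 + 1 + 3 = 14.
By inclusion–exclusion the count is 153 − 157 + 14 = 10.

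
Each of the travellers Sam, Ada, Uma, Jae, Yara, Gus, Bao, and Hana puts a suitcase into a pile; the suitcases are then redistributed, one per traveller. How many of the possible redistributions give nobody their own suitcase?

This is the derangement count D_8: permutations of 8 items with no fixed point.
By inclusion–exclusion this is Σ_{j=0}^{8} (−1)^j C(8,j)·(8−j)!.
Computing: 40320 − 40320 + 20160 − 6720 + 1680 − 336 + 56 − 8 + 1 = 14833.

14833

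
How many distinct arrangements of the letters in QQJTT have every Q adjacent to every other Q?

12

Treat the 2 copies of Q as a single block. The multiset to arrange is then {QQ, J, T, T}, 4 items in all.
That gives (4)!/(2!) = 12 arrangements.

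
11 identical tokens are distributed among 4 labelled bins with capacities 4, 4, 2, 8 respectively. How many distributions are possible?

65

Ignoring the caps, the number of non-negative solutions to x_1+…+x_4 = 11 is C(14,3) = 364.
Subtract solutions that violate a single cap (substitute x_i' = x_i − (cap_i+1)): x_1 ≥ 5 gives C(9,3) = 84; x_2 ≥ 5 gives C(9,3) = 84; x_3 ≥ 3 gives C(11,3) = 165; x_4 ≥ 9 gives C(5,3) = 10. Together 343.
Add back pairs where two caps are both exceeded: 4 + 20 + 0 + 20 + 0 + 0 = 44.
By inclusion–exclusion the count is 364 − 343 + 44 = 65.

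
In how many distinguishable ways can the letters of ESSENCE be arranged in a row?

420

ESSENCE has 7 letters with E appearing 3 times and S appearing twice.
Dividing 7! = 5040 by 3!·2! = 12 for the repeated letters gives 420.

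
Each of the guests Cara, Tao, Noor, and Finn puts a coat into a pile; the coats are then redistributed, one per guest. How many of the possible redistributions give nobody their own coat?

Let Aᵢ be the assignments in which guest i gets their own coat. We want the size of the complement of A₁∪…∪A_4.
By inclusion–exclusion this is Σ_{j=0}^{4} (−1)^j C(4,j)·(4−j)!.
Computing: 24 − 24 + 12 − 4 + 1 = 9.

9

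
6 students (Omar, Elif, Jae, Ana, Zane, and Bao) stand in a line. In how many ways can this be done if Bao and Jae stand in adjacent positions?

240

Place the 4 others and the Bao-Jae pair as 5 objects in a line; the pair has 2 internal arrangements.
So the count is 2·(5)! = 240.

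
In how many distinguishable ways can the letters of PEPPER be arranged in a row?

60

Letter multiplicities in PEPPER: E×2, P×3, R×1.
So there are 6! / (3!·2!) = 60 distinguishable arrangements.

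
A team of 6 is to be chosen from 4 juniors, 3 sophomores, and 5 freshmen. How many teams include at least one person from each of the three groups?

Unrestricted: C(12,6) = 924 ways to pick any 6 of the 12.
Selections missing a whole group: no juniors → C(8,6) = 28; no sophomores → C(9,6) = 84; no freshmen → C(7,6) = 7.
Add back selections omitting two groups (i.e. drawn from a single group): C(4,6) + C(3,6) + C(5,6) = 0.
By inclusion–exclusion: 924 − 119 + 0 = 805.

805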